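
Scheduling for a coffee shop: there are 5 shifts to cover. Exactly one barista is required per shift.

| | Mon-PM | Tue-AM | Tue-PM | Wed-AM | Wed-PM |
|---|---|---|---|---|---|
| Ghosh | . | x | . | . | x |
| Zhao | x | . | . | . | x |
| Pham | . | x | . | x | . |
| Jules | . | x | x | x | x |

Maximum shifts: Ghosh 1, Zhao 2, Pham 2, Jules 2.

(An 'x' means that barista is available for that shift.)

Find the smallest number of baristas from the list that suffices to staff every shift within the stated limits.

5 slots to fill and no one can take more than 2, so at least ⌈5/2⌉ = 3 baristas are needed.
Ghosh, Zhao, and Jules alone can cover everything: Mon-PM→Zhao, Tue-AM→Ghosh, Tue-PM→Jules, Wed-AM→Jules, Wed-PM→Zhao.

3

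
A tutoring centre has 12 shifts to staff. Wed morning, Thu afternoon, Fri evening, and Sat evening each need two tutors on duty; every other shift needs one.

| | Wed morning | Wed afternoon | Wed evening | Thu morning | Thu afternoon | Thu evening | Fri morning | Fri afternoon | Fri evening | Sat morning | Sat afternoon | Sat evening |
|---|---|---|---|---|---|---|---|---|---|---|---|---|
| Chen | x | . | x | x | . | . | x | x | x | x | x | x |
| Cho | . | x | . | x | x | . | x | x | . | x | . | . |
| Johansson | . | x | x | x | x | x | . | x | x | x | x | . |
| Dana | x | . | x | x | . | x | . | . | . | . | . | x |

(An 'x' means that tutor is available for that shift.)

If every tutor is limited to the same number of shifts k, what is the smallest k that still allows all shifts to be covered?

With 4 tutors and 16 worker-slots to fill, someone must work at least ⌈16/4⌉ = 4 shifts, so k ≥ 4.
k = 4 works: Wed morning→Chen+Dana, Wed afternoon→Cho, Wed evening→Dana, Thu morning→Dana, Thu afternoon→Cho+Johansson, Thu evening→Johansson, Fri morning→Chen, Fri afternoon→Cho, Fri evening→Chen+Johansson, Sat morning→Cho, Sat afternoon→Johansson, Sat evening→Chen+Dana.
Loads: Chen 4, Cho 4, Johansson 4, Dana 4 — all ≤ 4.

4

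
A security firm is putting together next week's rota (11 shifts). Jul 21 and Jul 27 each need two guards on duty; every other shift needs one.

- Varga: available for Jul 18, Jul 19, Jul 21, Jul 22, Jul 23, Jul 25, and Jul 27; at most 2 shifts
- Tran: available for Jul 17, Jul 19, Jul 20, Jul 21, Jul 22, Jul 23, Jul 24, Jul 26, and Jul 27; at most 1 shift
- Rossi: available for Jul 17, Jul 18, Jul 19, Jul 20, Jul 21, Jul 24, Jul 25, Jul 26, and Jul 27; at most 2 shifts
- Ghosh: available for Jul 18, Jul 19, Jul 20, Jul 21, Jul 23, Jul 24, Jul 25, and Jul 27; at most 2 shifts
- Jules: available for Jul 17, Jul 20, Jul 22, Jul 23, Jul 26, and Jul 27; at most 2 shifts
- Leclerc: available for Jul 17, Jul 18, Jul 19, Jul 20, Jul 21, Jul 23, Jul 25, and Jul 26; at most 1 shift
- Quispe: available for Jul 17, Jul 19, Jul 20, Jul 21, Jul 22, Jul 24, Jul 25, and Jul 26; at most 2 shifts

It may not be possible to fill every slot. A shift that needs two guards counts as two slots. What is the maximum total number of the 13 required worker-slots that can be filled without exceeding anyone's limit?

12

Total capacity across all guards is 2+1+2+2+2+1+2 = 12, and 13 slots are needed, so at most 12 can be filled.
An assignment achieving 12: Jul 17→Rossi, Jul 18→Varga, Jul 19→Leclerc, Jul 20→Quispe, Jul 21→Quispe, Jul 22→Varga, Jul 23→Ghosh, Jul 24→Tran, Jul 25→Rossi, Jul 26→Jules, Jul 27→Ghosh+Jules.
Loads: Varga 2/2, Tran 1/1, Rossi 2/2, Ghosh 2/2, Jules 2/2, Leclerc 1/1, Quispe 2/2.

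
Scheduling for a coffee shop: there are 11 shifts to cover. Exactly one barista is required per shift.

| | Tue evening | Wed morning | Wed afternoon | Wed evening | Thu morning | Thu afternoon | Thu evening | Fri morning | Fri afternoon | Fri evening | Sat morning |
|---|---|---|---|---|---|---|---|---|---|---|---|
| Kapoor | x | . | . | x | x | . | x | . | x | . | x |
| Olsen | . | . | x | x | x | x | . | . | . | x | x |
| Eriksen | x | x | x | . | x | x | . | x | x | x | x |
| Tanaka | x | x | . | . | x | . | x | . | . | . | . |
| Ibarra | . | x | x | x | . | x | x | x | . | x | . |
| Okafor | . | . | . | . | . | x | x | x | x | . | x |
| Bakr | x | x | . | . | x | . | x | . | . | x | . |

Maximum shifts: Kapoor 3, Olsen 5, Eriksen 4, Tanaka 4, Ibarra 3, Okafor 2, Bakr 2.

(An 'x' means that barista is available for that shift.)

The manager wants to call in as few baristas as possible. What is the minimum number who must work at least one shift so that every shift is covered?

11 slots to fill and no one can take more than 5, so at least ⌈11/5⌉ = 3 baristas are needed.
Kapoor, Olsen, and Eriksen alone can cover everything: Tue evening→Kapoor, Wed morning→Eriksen, Wed afternoon→Olsen, Wed evening→Kapoor, Thu morning→Olsen, Thu afternoon→Olsen, Thu evening→Kapoor, Fri morning→Eriksen, Fri afternoon→Eriksen, Fri evening→Olsen, Sat morning→Olsen.

3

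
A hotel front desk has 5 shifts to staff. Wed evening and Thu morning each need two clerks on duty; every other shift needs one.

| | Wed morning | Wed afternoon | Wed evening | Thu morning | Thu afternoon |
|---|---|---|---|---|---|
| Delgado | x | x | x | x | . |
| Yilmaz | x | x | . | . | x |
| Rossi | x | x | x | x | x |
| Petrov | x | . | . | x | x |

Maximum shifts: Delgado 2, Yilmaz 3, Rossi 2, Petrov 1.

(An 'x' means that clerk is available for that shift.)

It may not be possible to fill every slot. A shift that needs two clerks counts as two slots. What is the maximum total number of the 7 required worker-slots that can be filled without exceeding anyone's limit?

7

Total capacity across all clerks is 2+3+2+1 = 8, and 7 slots are needed, so at most 7 can be filled.
An assignment achieving 7: Wed morning→Yilmaz, Wed afternoon→Delgado, Wed evening→Delgado+Rossi, Thu morning→Rossi+Petrov, Thu afternoon→Yilmaz.
Loads: Delgado 2/2, Yilmaz 2/3, Rossi 2/2, Petrov 1/1.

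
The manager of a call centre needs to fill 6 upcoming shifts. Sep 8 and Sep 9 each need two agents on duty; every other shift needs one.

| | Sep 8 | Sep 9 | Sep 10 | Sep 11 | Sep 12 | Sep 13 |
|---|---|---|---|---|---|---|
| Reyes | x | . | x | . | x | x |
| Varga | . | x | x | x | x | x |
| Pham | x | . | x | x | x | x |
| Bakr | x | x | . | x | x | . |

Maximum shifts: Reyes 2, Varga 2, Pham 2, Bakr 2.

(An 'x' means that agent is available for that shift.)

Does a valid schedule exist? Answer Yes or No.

Yes

Sep 9 can only be covered by Varga and Bakr, so that assignment is forced.
One valid schedule: Sep 8→Reyes+Pham, Sep 9→Varga+Bakr, Sep 10→Reyes, Sep 11→Varga, Sep 12→Bakr, Sep 13→Pham.
Loads: Reyes 2/2, Varga 2/2, Pham 2/2, Bakr 2/2 — all within limits.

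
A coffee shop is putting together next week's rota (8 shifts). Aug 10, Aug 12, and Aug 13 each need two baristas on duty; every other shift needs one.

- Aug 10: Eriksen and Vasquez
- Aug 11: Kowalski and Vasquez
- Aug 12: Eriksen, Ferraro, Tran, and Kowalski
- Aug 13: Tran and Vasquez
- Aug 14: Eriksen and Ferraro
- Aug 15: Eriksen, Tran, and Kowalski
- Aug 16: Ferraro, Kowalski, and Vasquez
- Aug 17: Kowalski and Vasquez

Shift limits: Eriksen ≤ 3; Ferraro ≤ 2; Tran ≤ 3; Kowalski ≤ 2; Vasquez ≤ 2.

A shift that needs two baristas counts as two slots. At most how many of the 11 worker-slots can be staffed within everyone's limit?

Total capacity across all baristas is 3+2+3+2+2 = 12, and 11 slots are needed, so at most 11 can be filled.
An assignment achieving 11: Aug 10→Eriksen+Vasquez, Aug 11→Kowalski, Aug 12→Ferraro+Tran, Aug 13→Tran+Vasquez, Aug 14→Eriksen, Aug 15→Eriksen, Aug 16→Ferraro, Aug 17→Kowalski.
Loads: Eriksen 3/3, Ferraro 2/2, Tran 2/3, Kowalski 2/2, Vasquez 2/2.

11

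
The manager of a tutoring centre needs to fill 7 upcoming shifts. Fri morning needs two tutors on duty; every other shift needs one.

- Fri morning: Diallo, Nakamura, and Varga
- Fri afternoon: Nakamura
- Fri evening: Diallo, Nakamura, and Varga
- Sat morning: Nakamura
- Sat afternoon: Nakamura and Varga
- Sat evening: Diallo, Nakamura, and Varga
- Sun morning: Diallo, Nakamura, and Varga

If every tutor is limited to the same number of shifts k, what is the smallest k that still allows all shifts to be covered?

3

With 3 tutors and 8 worker-slots to fill, someone must work at least ⌈8/3⌉ = 3 shifts, so k ≥ 3.
k = 3 works: Fri morning→Diallo+Varga, Fri afternoon→Nakamura, Fri evening→Diallo, Sat morning→Nakamura, Sat afternoon→Nakamura, Sat evening→Diallo, Sun morning→Varga.
Loads: Diallo 3, Nakamura 3, Varga 2 — all ≤ 3.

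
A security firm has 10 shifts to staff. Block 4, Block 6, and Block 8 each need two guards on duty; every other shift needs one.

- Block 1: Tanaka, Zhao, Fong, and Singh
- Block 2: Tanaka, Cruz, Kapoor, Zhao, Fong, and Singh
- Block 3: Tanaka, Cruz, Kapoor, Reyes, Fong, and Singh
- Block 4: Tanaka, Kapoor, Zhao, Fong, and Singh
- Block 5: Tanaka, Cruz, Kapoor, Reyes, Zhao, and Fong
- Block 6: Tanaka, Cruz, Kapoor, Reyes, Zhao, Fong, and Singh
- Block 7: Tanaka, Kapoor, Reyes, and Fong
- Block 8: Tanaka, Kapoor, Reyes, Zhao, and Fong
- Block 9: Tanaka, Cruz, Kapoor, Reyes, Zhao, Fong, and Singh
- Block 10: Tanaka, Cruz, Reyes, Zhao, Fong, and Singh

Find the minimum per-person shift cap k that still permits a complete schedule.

2

With 7 guards and 13 worker-slots to fill, someone must work at least ⌈13/7⌉ = 2 shifts, so k ≥ 2.
k = 2 works: Block 1→Tanaka, Block 2→Cruz, Block 3→Cruz, Block 4→Zhao+Fong, Block 5→Kapoor, Block 6→Fong+Singh, Block 7→Tanaka, Block 8→Reyes+Zhao, Block 9→Kapoor, Block 10→Reyes.
Loads: Tanaka 2, Cruz 2, Kapoor 2, Reyes 2, Zhao 2, Fong 2, Singh 1 — all ≤ 2.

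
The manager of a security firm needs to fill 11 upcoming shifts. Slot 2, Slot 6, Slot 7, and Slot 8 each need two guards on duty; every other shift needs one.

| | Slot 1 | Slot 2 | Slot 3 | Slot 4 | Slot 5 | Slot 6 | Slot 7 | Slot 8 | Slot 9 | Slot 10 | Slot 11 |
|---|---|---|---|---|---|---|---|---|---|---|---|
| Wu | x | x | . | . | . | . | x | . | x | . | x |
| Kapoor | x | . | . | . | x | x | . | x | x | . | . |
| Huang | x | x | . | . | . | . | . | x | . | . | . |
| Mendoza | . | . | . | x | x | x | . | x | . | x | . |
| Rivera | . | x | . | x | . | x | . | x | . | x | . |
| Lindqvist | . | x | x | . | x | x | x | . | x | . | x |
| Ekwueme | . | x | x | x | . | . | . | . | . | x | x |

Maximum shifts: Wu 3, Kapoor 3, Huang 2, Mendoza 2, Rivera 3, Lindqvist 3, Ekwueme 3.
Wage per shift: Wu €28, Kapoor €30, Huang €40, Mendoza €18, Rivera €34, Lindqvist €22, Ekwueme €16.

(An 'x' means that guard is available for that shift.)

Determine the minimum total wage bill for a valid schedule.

€358

Slot 7 can only be covered by Wu and Lindqvist, so that assignment is forced.
Picking the cheapest available guard for each shift independently would cost €308, but that ignores the shift limits.
An optimal schedule: Slot 1→Wu, Slot 2→Lindqvist+Wu, Slot 3→Ekwueme, Slot 4→Ekwueme, Slot 5→Mendoza, Slot 6→Mendoza+Kapoor, Slot 7→Lindqvist+Wu, Slot 8→Kapoor+Rivera, Slot 9→Kapoor, Slot 10→Ekwueme, Slot 11→Lindqvist.
Total: 28 + 22 + 28 + 16 + 16 + 18 + 18 + 30 + 22 + 28 + 30 + 34 + 30 + 16 + 22 = €358.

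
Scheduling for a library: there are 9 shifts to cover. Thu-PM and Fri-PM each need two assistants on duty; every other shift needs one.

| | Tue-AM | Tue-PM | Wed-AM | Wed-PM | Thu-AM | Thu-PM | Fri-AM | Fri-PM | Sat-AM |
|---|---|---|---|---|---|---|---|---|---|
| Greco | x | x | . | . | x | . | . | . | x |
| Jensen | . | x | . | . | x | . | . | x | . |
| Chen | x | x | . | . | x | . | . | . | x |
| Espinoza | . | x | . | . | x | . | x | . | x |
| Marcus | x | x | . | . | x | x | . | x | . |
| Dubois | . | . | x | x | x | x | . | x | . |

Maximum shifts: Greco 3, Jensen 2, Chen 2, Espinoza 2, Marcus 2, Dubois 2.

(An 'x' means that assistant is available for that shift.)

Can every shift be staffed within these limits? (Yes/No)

No

Total capacity is 13 and 11 slots are needed, so capacity alone doesn't rule it out.
Shifts {Wed-AM, Wed-PM, Thu-PM} need 4 worker-slots in total, but the assistants available for any of those shifts (Marcus and Dubois) can supply at most 3 among them. So no valid schedule exists.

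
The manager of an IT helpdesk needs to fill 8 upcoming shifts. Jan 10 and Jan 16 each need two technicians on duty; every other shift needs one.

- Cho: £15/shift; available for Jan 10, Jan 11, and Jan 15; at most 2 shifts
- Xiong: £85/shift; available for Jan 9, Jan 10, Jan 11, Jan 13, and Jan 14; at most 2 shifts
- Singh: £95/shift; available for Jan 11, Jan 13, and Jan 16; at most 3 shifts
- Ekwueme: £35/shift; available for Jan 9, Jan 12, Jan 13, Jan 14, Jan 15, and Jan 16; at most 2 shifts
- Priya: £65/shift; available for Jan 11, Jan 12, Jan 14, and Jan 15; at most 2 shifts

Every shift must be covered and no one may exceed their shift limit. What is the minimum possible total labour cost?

Jan 10 can only be covered by Cho and Xiong, so that assignment is forced.
Jan 16 can only be covered by Singh and Ekwueme, so that assignment is forced.
Picking the cheapest available technician for each shift independently would cost £400, but that ignores the shift limits.
An optimal schedule: Jan 9→Ekwueme, Jan 10→Cho+Xiong, Jan 11→Singh, Jan 12→Priya, Jan 13→Xiong, Jan 14→Priya, Jan 15→Cho, Jan 16→Ekwueme+Singh.
Total: 35 + 15 + 85 + 95 + 65 + 85 + 65 + 15 + 35 + 95 = £590.

£590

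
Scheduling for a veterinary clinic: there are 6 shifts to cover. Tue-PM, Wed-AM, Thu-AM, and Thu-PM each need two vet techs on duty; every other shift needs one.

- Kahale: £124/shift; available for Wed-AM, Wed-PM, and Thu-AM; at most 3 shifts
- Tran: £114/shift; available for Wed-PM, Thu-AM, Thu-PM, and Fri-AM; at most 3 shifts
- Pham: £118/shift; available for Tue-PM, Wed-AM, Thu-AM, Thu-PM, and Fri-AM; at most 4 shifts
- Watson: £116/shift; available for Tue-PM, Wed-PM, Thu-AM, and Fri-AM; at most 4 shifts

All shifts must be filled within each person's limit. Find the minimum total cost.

Tue-PM can only be covered by Pham and Watson, so that assignment is forced.
Wed-AM can only be covered by Kahale and Pham, so that assignment is forced.
Thu-PM can only be covered by Tran and Pham, so that assignment is forced.
Picking the cheapest available vet tech for each shift independently would cost £1166, but that ignores the shift limits.
An optimal schedule: Tue-PM→Watson+Pham, Wed-AM→Pham+Kahale, Wed-PM→Tran, Thu-AM→Tran+Watson, Thu-PM→Tran+Pham, Fri-AM→Watson.
Total: 116 + 118 + 118 + 124 + 114 + 114 + 116 + 114 + 118 + 116 = £1168.

£1168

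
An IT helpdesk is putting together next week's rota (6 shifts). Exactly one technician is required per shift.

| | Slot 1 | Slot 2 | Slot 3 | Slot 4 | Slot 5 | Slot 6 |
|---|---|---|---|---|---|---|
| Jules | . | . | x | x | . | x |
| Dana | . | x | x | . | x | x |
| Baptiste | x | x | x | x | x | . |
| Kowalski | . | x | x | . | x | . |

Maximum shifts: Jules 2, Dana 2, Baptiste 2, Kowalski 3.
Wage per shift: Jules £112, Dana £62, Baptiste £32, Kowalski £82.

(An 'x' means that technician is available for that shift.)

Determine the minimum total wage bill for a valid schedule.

£352

Slot 1 can only be covered by Baptiste, so that assignment is forced.
Picking the cheapest available technician for each shift independently would cost £222, but that ignores the shift limits.
An optimal schedule: Slot 1→Baptiste, Slot 2→Dana, Slot 3→Kowalski, Slot 4→Baptiste, Slot 5→Kowalski, Slot 6→Dana.
Total: 32 + 62 + 82 + 32 + 82 + 62 = £352.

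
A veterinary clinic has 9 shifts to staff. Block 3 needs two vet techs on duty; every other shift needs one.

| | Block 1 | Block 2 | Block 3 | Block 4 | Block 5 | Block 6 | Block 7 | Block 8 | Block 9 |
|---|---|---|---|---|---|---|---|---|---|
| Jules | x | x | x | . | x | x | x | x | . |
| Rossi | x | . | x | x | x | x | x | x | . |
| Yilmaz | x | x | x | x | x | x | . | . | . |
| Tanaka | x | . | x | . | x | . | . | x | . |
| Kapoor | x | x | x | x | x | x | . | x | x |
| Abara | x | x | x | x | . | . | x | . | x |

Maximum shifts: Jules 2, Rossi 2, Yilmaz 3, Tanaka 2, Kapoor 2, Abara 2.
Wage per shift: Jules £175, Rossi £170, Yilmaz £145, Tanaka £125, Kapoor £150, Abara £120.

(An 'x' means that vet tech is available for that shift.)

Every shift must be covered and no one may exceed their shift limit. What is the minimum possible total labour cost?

£1395

Picking the cheapest available vet tech for each shift independently would cost £1240, but that ignores the shift limits.
An optimal schedule: Block 1→Kapoor, Block 2→Yilmaz, Block 3→Kapoor+Rossi, Block 4→Yilmaz, Block 5→Tanaka, Block 6→Yilmaz, Block 7→Abara, Block 8→Tanaka, Block 9→Abara.
Total: 150 + 145 + 150 + 170 + 145 + 125 + 145 + 120 + 125 + 120 = £1395.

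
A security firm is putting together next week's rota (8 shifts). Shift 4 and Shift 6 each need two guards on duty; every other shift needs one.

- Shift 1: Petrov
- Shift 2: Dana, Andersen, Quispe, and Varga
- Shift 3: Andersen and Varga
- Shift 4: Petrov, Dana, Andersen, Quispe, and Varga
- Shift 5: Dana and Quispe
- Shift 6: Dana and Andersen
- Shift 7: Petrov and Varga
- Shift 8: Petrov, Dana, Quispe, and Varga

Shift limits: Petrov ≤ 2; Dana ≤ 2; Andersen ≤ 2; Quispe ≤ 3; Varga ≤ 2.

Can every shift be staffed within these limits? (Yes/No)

Shift 1 can only be covered by Petrov, so that assignment is forced.
Shift 6 can only be covered by Dana and Andersen, so that assignment is forced.
One valid schedule: Shift 1→Petrov, Shift 2→Quispe, Shift 3→Andersen, Shift 4→Quispe+Varga, Shift 5→Dana, Shift 6→Dana+Andersen, Shift 7→Petrov, Shift 8→Quispe.
Loads: Petrov 2/2, Dana 2/2, Andersen 2/2, Quispe 3/3, Varga 1/2 — all within limits.

Yes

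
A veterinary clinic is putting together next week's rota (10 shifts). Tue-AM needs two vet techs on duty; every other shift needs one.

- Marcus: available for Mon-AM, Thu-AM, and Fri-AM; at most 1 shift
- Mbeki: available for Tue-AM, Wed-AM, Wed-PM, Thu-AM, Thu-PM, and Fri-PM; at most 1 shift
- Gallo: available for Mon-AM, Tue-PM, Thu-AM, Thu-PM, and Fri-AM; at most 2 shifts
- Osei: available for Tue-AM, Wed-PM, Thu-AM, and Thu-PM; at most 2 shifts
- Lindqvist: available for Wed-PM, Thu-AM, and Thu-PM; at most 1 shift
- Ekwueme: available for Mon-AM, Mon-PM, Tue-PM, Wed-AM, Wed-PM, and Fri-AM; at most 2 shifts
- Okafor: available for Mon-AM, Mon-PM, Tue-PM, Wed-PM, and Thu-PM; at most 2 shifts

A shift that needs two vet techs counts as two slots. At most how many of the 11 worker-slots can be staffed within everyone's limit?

10

Total capacity across all vet techs is 1+1+2+2+1+2+2 = 11, and 11 slots are needed, so at most 11 can be filled.
Shifts {Tue-AM, Fri-PM} need 3 slots but only Mbeki and Osei are available for them, supplying at most 2 — so at least 1 slot must go unfilled.
An assignment achieving 10: Mon-AM→Gallo, Mon-PM→Ekwueme, Tue-AM→Osei, Tue-PM→Gallo, Wed-AM→Ekwueme, Wed-PM→Osei, Thu-AM→Lindqvist, Thu-PM→Okafor, Fri-AM→Marcus, Fri-PM→Mbeki.
Loads: Marcus 1/1, Mbeki 1/1, Gallo 2/2, Osei 2/2, Lindqvist 1/1, Ekwueme 2/2, Okafor 1/2.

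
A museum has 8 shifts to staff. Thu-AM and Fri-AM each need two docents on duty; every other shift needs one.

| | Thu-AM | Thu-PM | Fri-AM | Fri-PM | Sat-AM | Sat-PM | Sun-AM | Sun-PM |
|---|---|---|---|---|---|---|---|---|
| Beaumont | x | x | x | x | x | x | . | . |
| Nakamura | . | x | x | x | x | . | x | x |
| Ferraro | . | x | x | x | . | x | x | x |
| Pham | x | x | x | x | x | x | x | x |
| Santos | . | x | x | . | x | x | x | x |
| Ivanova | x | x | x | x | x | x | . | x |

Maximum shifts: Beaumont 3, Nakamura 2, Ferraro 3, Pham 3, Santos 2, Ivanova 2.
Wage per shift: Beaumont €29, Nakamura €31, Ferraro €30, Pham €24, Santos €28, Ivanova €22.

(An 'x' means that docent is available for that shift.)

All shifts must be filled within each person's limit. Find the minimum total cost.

Picking the cheapest available docent for each shift independently would cost €226, but that ignores the shift limits.
An optimal schedule: Thu-AM→Ivanova+Pham, Thu-PM→Beaumont, Fri-AM→Santos+Beaumont, Fri-PM→Ivanova, Sat-AM→Pham, Sat-PM→Beaumont, Sun-AM→Pham, Sun-PM→Santos.
Total: 22 + 24 + 29 + 28 + 29 + 22 + 24 + 29 + 24 + 28 = €259.

€259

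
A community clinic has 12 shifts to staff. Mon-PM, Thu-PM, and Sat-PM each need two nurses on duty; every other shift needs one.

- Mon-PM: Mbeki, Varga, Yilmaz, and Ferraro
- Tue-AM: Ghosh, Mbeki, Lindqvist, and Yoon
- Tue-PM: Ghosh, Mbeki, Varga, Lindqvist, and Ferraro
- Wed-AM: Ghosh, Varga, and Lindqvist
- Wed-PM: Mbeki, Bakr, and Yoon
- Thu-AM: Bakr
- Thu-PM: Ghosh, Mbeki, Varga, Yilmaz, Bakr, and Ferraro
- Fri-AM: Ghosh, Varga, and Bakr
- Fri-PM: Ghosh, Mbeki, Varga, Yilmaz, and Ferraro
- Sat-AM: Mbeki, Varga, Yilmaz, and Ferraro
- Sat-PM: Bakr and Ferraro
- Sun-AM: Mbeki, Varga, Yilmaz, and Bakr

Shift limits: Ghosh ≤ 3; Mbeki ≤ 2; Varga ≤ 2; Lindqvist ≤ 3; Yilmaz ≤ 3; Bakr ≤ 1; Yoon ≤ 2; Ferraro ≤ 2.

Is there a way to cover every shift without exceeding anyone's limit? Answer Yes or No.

No

Total capacity is 18 and 15 slots are needed, so capacity alone doesn't rule it out.
Shifts {Thu-AM, Sat-PM} need 3 worker-slots in total, but the nurses available for any of those shifts (Bakr and Ferraro) can supply at most 2 among them. So no valid schedule exists.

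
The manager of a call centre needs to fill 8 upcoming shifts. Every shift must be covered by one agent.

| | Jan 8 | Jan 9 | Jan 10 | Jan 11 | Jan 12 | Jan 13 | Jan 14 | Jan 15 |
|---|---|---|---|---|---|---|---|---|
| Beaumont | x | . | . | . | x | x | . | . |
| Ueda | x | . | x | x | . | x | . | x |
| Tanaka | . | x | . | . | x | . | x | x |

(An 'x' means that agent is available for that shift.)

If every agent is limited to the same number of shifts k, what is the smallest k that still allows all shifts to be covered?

3

With 3 agents and 8 worker-slots to fill, someone must work at least ⌈8/3⌉ = 3 shifts, so k ≥ 3.
k = 3 works: Jan 8→Beaumont, Jan 9→Tanaka, Jan 10→Ueda, Jan 11→Ueda, Jan 12→Beaumont, Jan 13→Beaumont, Jan 14→Tanaka, Jan 15→Ueda.
Loads: Beaumont 3, Ueda 3, Tanaka 2 — all ≤ 3.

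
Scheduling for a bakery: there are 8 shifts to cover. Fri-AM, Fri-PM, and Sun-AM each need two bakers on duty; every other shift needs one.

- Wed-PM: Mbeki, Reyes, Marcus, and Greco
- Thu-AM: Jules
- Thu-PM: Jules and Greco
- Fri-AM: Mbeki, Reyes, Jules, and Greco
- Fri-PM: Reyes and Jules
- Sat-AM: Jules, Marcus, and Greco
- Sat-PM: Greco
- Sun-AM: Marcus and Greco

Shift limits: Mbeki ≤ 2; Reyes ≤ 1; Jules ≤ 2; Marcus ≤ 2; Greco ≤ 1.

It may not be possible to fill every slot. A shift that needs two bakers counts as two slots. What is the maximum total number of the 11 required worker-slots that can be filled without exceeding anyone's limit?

Total capacity across all bakers is 2+1+2+2+1 = 8, and 11 slots are needed, so at most 8 can be filled.
An assignment achieving 8: Wed-PM→Mbeki, Thu-AM→Jules, Thu-PM→Jules, Fri-AM→Mbeki, Fri-PM→Reyes, Sat-AM→Marcus, Sat-PM→Greco, Sun-AM→Marcus.
Loads: Mbeki 2/2, Reyes 1/1, Jules 2/2, Marcus 2/2, Greco 1/1.

8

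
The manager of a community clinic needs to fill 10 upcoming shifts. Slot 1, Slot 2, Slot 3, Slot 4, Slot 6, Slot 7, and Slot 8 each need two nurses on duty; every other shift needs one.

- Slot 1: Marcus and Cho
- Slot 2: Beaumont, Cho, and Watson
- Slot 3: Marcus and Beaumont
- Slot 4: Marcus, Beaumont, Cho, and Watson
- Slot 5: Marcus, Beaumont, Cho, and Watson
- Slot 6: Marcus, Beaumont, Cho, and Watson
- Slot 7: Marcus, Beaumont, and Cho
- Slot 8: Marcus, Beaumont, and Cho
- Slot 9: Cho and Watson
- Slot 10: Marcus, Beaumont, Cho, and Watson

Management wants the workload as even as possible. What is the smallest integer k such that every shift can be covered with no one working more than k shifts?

With 4 nurses and 17 worker-slots to fill, someone must work at least ⌈17/4⌉ = 5 shifts, so k ≥ 5.
k = 5 works: Slot 1→Marcus+Cho, Slot 2→Beaumont+Cho, Slot 3→Marcus+Beaumont, Slot 4→Cho+Watson, Slot 5→Marcus, Slot 6→Cho+Watson, Slot 7→Marcus+Beaumont, Slot 8→Marcus+Beaumont, Slot 9→Cho, Slot 10→Beaumont.
Loads: Marcus 5, Beaumont 5, Cho 5, Watson 2 — all ≤ 5.

5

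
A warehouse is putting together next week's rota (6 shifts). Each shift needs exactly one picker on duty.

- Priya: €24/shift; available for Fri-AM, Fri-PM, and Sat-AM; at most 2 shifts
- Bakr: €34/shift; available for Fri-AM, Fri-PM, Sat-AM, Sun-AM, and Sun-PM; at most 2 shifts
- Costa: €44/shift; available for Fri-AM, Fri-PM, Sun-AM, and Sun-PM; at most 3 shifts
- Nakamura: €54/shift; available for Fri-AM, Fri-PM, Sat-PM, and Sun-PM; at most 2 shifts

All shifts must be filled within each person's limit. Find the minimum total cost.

€214

Sat-PM can only be covered by Nakamura, so that assignment is forced.
Picking the cheapest available picker for each shift independently would cost €194, but that ignores the shift limits.
An optimal schedule: Fri-AM→Priya, Fri-PM→Costa, Sat-AM→Priya, Sat-PM→Nakamura, Sun-AM→Bakr, Sun-PM→Bakr.
Total: 24 + 44 + 24 + 54 + 34 + 34 = €214.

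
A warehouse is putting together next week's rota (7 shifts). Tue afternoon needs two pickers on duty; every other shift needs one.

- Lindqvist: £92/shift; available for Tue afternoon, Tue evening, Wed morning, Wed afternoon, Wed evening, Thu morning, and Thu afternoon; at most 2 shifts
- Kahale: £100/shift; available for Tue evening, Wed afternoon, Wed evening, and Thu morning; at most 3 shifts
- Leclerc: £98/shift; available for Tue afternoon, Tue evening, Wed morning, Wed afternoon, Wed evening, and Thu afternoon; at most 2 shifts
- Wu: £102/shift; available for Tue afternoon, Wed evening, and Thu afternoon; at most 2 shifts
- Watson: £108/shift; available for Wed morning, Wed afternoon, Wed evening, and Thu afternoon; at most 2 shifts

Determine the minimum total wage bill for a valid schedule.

£782

Picking the cheapest available picker for each shift independently would cost £742, but that ignores the shift limits.
An optimal schedule: Tue afternoon→Lindqvist+Leclerc, Tue evening→Kahale, Wed morning→Leclerc, Wed afternoon→Kahale, Wed evening→Kahale, Thu morning→Lindqvist, Thu afternoon→Wu.
Total: 92 + 98 + 100 + 98 + 100 + 100 + 92 + 102 = £782.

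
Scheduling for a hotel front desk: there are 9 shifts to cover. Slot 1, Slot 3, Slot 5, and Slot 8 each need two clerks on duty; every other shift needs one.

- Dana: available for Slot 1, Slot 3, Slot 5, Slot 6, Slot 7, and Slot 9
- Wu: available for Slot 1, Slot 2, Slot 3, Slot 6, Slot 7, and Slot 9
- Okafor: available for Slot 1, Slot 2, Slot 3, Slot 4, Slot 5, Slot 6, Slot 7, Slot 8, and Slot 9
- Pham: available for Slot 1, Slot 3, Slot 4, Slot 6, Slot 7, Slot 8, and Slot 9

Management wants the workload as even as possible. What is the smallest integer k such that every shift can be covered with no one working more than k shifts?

With 4 clerks and 13 worker-slots to fill, someone must work at least ⌈13/4⌉ = 4 shifts, so k ≥ 4.
k = 4 works: Slot 1→Wu+Okafor, Slot 2→Wu, Slot 3→Wu+Pham, Slot 4→Okafor, Slot 5→Dana+Okafor, Slot 6→Dana, Slot 7→Dana, Slot 8→Okafor+Pham, Slot 9→Dana.
Loads: Dana 4, Wu 3, Okafor 4, Pham 2 — all ≤ 4.

4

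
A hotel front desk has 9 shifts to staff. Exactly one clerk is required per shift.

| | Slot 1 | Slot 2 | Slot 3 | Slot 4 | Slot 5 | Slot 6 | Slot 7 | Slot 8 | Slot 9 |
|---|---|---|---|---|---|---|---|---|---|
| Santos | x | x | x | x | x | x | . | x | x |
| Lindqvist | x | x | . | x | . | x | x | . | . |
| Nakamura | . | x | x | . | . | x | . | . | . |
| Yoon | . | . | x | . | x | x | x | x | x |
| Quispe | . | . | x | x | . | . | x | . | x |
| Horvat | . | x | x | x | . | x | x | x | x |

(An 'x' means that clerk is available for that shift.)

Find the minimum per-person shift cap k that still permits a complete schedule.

With 6 clerks and 9 worker-slots to fill, someone must work at least ⌈9/6⌉ = 2 shifts, so k ≥ 2.
k = 2 works: Slot 1→Santos, Slot 2→Lindqvist, Slot 3→Nakamura, Slot 4→Lindqvist, Slot 5→Santos, Slot 6→Nakamura, Slot 7→Yoon, Slot 8→Yoon, Slot 9→Quispe.
Loads: Santos 2, Lindqvist 2, Nakamura 2, Yoon 2, Quispe 1, Horvat 0 — all ≤ 2.

2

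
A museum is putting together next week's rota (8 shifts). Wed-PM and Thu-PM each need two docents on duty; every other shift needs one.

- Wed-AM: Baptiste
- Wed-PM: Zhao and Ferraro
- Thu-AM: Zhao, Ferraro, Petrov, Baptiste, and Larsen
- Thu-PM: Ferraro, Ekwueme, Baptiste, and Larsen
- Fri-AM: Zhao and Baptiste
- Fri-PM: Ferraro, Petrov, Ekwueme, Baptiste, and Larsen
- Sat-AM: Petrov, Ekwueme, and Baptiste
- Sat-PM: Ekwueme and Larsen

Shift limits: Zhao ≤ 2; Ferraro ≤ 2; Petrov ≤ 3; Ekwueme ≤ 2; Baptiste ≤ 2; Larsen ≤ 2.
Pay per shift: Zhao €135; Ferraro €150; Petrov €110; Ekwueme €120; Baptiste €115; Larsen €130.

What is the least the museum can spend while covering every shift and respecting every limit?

€1215

Wed-AM can only be covered by Baptiste, so that assignment is forced.
Wed-PM can only be covered by Zhao and Ferraro, so that assignment is forced.
Picking the cheapest available docent for each shift independently would cost €1200, but that ignores the shift limits.
An optimal schedule: Wed-AM→Baptiste, Wed-PM→Zhao+Ferraro, Thu-AM→Petrov, Thu-PM→Ekwueme+Larsen, Fri-AM→Baptiste, Fri-PM→Petrov, Sat-AM→Petrov, Sat-PM→Ekwueme.
Total: 115 + 135 + 150 + 110 + 120 + 130 + 115 + 110 + 110 + 120 = €1215.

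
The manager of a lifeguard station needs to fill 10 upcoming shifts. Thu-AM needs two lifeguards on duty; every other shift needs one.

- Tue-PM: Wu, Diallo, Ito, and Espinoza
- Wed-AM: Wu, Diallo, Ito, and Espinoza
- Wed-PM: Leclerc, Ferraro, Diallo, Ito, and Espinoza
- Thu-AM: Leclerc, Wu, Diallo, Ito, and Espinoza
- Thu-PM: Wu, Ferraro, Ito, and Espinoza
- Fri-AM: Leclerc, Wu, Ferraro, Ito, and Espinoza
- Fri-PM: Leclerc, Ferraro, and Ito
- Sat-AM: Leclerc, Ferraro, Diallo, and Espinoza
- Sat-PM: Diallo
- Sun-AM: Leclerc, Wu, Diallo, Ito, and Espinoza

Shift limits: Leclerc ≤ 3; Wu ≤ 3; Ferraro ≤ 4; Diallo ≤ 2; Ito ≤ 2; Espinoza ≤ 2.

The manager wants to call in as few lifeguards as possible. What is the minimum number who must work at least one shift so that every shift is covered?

11 slots to fill and no one can take more than 4, so at least ⌈11/4⌉ = 3 lifeguards are needed.
Any 3 lifeguards together have capacity at most 4+3+3 = 10 < 11 slots, so 3 can never suffice.
Leclerc, Wu, Ferraro, and Diallo alone can cover everything: Tue-PM→Wu, Wed-AM→Wu, Wed-PM→Ferraro, Thu-AM→Leclerc+Diallo, Thu-PM→Wu, Fri-AM→Ferraro, Fri-PM→Leclerc, Sat-AM→Ferraro, Sat-PM→Diallo, Sun-AM→Leclerc.

4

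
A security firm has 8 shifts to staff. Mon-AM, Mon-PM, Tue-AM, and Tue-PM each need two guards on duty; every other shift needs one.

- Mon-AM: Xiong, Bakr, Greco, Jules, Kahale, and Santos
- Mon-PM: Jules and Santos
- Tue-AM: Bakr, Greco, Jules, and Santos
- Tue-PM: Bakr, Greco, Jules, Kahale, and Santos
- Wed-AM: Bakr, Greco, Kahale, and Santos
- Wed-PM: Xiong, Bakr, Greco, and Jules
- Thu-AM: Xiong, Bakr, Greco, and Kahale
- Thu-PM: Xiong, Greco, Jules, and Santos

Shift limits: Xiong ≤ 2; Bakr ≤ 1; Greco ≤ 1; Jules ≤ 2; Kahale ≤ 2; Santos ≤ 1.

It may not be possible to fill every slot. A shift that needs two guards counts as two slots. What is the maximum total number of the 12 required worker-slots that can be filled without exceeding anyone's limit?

9

Total capacity across all guards is 2+1+1+2+2+1 = 9, and 12 slots are needed, so at most 9 can be filled.
An assignment achieving 9: Mon-PM→Jules+Santos, Tue-AM→Bakr+Greco, Tue-PM→Kahale, Wed-AM→Kahale, Wed-PM→Xiong, Thu-AM→Xiong, Thu-PM→Jules.
Loads: Xiong 2/2, Bakr 1/1, Greco 1/1, Jules 2/2, Kahale 2/2, Santos 1/1.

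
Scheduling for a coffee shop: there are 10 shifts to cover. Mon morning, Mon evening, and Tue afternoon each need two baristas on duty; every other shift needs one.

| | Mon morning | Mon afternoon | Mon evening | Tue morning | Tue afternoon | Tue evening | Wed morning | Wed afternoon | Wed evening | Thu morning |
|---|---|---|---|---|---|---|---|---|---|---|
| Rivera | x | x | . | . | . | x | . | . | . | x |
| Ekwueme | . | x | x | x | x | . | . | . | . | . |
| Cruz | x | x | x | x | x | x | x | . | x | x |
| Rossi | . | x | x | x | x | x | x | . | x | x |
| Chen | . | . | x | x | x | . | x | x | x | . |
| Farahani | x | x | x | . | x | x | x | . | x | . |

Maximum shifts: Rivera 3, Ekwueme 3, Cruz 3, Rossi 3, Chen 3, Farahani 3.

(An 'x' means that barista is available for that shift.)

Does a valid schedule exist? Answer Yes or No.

Wed afternoon can only be covered by Chen, so that assignment is forced.
One valid schedule: Mon morning→Rivera+Cruz, Mon afternoon→Ekwueme, Mon evening→Ekwueme+Rossi, Tue morning→Ekwueme, Tue afternoon→Rossi+Chen, Tue evening→Rivera, Wed morning→Cruz, Wed afternoon→Chen, Wed evening→Cruz, Thu morning→Rivera.
Loads: Rivera 3/3, Ekwueme 3/3, Cruz 3/3, Rossi 2/3, Chen 2/3, Farahani 0/3 — all within limits.

Yes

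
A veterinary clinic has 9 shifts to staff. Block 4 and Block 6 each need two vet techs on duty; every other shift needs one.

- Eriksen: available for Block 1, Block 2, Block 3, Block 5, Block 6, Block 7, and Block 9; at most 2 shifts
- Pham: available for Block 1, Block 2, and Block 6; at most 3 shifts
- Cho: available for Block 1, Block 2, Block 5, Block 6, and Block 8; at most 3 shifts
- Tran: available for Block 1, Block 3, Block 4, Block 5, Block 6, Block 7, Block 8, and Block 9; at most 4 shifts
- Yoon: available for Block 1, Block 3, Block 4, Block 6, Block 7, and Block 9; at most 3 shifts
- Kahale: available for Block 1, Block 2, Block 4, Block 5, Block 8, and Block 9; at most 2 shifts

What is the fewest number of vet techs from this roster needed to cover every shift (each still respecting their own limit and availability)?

11 slots to fill and no one can take more than 4, so at least ⌈11/4⌉ = 3 vet techs are needed.
Any 3 vet techs together have capacity at most 4+3+3 = 10 < 11 slots, so 3 can never suffice.
Eriksen, Pham, Tran, and Yoon alone can cover everything: Block 1→Pham, Block 2→Eriksen, Block 3→Tran, Block 4→Tran+Yoon, Block 5→Eriksen, Block 6→Pham+Yoon, Block 7→Tran, Block 8→Tran, Block 9→Yoon.

4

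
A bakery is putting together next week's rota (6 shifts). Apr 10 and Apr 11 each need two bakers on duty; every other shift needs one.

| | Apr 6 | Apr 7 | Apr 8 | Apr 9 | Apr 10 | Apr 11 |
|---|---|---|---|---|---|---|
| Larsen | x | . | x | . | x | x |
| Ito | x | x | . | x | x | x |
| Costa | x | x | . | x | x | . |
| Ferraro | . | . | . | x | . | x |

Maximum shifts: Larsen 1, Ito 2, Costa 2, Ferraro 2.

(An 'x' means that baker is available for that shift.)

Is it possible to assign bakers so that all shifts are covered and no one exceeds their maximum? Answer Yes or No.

Shifts {Apr 6, Apr 7, Apr 8, Apr 10, Apr 11} need 7 worker-slots in total, but the bakers available for any of those shifts (Larsen, Ito, Costa, and Ferraro) can supply at most 6 among them. So no valid schedule exists.

No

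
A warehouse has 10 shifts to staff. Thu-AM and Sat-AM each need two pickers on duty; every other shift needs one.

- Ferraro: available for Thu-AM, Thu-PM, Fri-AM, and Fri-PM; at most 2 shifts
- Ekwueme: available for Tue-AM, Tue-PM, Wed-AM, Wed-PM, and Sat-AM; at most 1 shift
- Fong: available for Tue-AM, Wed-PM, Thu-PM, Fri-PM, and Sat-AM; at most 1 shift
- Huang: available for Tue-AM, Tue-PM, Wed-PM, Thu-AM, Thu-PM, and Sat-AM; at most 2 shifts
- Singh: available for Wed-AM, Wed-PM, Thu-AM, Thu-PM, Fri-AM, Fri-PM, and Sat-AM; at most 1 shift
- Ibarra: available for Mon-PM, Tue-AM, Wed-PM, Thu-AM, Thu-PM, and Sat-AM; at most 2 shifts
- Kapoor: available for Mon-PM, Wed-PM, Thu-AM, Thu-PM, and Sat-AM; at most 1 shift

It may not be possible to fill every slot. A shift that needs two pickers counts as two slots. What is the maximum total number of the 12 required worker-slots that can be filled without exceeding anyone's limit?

Total capacity across all pickers is 2+1+1+2+1+2+1 = 10, and 12 slots are needed, so at most 10 can be filled.
An assignment achieving 10: Mon-PM→Ibarra, Tue-AM→Fong, Tue-PM→Ekwueme, Wed-AM→Singh, Wed-PM→Huang, Thu-AM→Huang+Ibarra, Thu-PM→Kapoor, Fri-AM→Ferraro, Fri-PM→Ferraro.
Loads: Ferraro 2/2, Ekwueme 1/1, Fong 1/1, Huang 2/2, Singh 1/1, Ibarra 2/2, Kapoor 1/1.

10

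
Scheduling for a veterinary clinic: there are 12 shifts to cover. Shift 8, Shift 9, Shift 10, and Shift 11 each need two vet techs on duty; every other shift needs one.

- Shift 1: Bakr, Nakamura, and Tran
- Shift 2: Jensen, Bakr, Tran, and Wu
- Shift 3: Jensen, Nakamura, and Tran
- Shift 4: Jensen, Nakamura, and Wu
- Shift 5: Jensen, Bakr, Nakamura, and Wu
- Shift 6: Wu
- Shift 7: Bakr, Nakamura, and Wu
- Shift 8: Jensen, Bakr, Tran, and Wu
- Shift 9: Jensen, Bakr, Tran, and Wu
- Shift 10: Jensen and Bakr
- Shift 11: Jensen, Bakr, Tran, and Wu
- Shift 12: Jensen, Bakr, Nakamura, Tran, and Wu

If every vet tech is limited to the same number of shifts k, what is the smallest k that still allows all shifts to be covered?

With 5 vet techs and 16 worker-slots to fill, someone must work at least ⌈16/5⌉ = 4 shifts, so k ≥ 4.
k = 4 works: Shift 1→Bakr, Shift 2→Jensen, Shift 3→Jensen, Shift 4→Jensen, Shift 5→Bakr, Shift 6→Wu, Shift 7→Bakr, Shift 8→Tran+Wu, Shift 9→Tran+Wu, Shift 10→Jensen+Bakr, Shift 11→Tran+Wu, Shift 12→Nakamura.
Loads: Jensen 4, Bakr 4, Nakamura 1, Tran 3, Wu 4 — all ≤ 4.

4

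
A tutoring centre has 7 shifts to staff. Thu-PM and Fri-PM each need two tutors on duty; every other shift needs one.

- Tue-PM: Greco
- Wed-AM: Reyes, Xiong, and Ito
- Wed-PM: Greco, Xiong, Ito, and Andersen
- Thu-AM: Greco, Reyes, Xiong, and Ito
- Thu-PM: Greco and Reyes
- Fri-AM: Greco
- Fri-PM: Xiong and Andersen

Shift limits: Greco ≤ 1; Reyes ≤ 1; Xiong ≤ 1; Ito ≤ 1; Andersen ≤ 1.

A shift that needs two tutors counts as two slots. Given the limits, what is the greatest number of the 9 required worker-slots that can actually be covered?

5

Total capacity across all tutors is 1+1+1+1+1 = 5, and 9 slots are needed, so at most 5 can be filled.
An assignment achieving 5: Tue-PM→Greco, Wed-AM→Ito, Thu-PM→Reyes, Fri-PM→Xiong+Andersen.
Loads: Greco 1/1, Reyes 1/1, Xiong 1/1, Ito 1/1, Andersen 1/1.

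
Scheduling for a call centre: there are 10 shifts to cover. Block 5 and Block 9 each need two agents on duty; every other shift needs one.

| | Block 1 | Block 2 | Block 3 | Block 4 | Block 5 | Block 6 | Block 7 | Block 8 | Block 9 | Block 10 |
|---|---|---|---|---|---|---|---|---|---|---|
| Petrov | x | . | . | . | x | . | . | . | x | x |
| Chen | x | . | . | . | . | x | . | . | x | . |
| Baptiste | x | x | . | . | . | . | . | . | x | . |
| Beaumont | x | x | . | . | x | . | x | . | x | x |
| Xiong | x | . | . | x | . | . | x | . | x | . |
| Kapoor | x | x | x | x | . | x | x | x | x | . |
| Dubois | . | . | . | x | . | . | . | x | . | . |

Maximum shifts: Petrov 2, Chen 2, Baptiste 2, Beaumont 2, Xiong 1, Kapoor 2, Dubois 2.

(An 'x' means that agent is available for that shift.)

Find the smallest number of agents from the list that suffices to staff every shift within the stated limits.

12 slots to fill and no one can take more than 2, so at least ⌈12/2⌉ = 6 agents are needed.
Petrov, Chen, Baptiste, Beaumont, Kapoor, and Dubois alone can cover everything: Block 1→Chen, Block 2→Baptiste, Block 3→Kapoor, Block 4→Dubois, Block 5→Petrov+Beaumont, Block 6→Chen, Block 7→Beaumont, Block 8→Dubois, Block 9→Baptiste+Kapoor, Block 10→Petrov.

6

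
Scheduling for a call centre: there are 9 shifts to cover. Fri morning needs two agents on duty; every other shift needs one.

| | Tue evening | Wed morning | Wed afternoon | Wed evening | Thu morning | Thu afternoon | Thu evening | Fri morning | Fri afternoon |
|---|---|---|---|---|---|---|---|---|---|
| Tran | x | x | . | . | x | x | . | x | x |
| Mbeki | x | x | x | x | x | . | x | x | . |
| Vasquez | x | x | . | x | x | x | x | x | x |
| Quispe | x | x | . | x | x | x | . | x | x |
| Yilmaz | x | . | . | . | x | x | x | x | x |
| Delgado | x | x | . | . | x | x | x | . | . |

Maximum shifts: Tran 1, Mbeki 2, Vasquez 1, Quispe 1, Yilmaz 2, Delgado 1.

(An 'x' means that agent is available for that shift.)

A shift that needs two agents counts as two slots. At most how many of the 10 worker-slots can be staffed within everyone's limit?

8

Total capacity across all agents is 1+2+1+1+2+1 = 8, and 10 slots are needed, so at most 8 can be filled.
An assignment achieving 8: Tue evening→Delgado, Wed morning→Quispe, Wed afternoon→Mbeki, Wed evening→Mbeki, Thu afternoon→Yilmaz, Thu evening→Vasquez, Fri morning→Yilmaz, Fri afternoon→Tran.
Loads: Tran 1/1, Mbeki 2/2, Vasquez 1/1, Quispe 1/1, Yilmaz 2/2, Delgado 1/1.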